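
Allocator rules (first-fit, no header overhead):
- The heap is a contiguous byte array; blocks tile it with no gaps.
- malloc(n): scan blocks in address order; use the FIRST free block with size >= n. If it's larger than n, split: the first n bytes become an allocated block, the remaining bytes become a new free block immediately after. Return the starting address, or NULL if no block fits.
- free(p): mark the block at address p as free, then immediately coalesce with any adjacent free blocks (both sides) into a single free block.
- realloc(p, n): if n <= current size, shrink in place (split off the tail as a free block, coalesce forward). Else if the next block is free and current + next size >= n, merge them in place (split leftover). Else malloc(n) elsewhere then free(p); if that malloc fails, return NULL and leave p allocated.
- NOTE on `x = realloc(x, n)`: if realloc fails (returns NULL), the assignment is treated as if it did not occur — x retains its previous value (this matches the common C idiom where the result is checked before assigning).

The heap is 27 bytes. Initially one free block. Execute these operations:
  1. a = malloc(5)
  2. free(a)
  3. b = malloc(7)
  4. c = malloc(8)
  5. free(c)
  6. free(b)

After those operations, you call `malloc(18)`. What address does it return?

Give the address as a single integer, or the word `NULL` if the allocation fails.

Answer: 0

Derivation:
Op 1: a = malloc(5) -> a = 0; heap: [0-4 ALLOC][5-26 FREE]
Op 2: free(a) -> (freed a); heap: [0-26 FREE]
Op 3: b = malloc(7) -> b = 0; heap: [0-6 ALLOC][7-26 FREE]
Op 4: c = malloc(8) -> c = 7; heap: [0-6 ALLOC][7-14 ALLOC][15-26 FREE]
Op 5: free(c) -> (freed c); heap: [0-6 ALLOC][7-26 FREE]
Op 6: free(b) -> (freed b); heap: [0-26 FREE]
malloc(18): first-fit scan over [0-26 FREE] -> 0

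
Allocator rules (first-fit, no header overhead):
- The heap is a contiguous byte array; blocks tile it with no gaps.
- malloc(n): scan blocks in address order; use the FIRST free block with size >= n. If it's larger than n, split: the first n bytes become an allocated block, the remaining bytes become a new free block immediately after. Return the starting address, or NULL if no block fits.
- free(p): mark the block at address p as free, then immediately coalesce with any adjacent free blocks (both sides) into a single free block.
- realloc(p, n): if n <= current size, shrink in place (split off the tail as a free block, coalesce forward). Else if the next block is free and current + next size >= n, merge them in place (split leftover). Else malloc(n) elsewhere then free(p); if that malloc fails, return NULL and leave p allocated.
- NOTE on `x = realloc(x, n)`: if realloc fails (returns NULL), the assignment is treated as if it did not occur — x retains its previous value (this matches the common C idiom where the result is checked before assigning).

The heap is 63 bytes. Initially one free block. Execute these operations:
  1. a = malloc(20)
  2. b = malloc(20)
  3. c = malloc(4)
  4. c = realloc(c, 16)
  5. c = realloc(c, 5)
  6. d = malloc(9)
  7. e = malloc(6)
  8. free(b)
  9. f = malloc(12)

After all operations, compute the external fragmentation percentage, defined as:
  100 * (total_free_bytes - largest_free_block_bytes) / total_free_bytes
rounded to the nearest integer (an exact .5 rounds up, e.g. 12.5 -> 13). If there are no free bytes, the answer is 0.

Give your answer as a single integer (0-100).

Answer: 27

Derivation:
Op 1: a = malloc(20) -> a = 0; heap: [0-19 ALLOC][20-62 FREE]
Op 2: b = malloc(20) -> b = 20; heap: [0-19 ALLOC][20-39 ALLOC][40-62 FREE]
Op 3: c = malloc(4) -> c = 40; heap: [0-19 ALLOC][20-39 ALLOC][40-43 ALLOC][44-62 FREE]
Op 4: c = realloc(c, 16) -> c = 40; heap: [0-19 ALLOC][20-39 ALLOC][40-55 ALLOC][56-62 FREE]
Op 5: c = realloc(c, 5) -> c = 40; heap: [0-19 ALLOC][20-39 ALLOC][40-44 ALLOC][45-62 FREE]
Op 6: d = malloc(9) -> d = 45; heap: [0-19 ALLOC][20-39 ALLOC][40-44 ALLOC][45-53 ALLOC][54-62 FREE]
Op 7: e = malloc(6) -> e = 54; heap: [0-19 ALLOC][20-39 ALLOC][40-44 ALLOC][45-53 ALLOC][54-59 ALLOC][60-62 FREE]
Op 8: free(b) -> (freed b); heap: [0-19 ALLOC][20-39 FREE][40-44 ALLOC][45-53 ALLOC][54-59 ALLOC][60-62 FREE]
Op 9: f = malloc(12) -> f = 20; heap: [0-19 ALLOC][20-31 ALLOC][32-39 FREE][40-44 ALLOC][45-53 ALLOC][54-59 ALLOC][60-62 FREE]
Free blocks: [8 3] total_free=11 largest=8 -> 100*(11-8)/11 = 300/11 ≈ 27.273 -> rounds to 27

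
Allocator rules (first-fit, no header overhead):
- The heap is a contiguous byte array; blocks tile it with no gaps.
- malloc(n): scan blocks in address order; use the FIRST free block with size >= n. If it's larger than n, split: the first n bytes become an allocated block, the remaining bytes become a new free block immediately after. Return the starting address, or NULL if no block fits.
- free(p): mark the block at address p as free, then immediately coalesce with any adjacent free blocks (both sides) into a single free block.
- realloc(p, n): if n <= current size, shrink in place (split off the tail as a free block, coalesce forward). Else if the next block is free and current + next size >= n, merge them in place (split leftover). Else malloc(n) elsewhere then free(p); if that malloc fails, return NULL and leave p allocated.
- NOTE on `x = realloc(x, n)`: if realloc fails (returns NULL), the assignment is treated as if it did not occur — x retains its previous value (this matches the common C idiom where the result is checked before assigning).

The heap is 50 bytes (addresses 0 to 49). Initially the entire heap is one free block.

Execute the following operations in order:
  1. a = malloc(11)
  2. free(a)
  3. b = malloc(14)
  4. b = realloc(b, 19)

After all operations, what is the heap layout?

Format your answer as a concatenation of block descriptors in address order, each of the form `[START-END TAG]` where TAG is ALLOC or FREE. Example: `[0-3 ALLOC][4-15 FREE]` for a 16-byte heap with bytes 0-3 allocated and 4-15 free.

Op 1: a = malloc(11) -> a = 0; heap: [0-10 ALLOC][11-49 FREE]
Op 2: free(a) -> (freed a); heap: [0-49 FREE]
Op 3: b = malloc(14) -> b = 0; heap: [0-13 ALLOC][14-49 FREE]
Op 4: b = realloc(b, 19) -> b = 0; heap: [0-18 ALLOC][19-49 FREE]

Answer: [0-18 ALLOC][19-49 FREE]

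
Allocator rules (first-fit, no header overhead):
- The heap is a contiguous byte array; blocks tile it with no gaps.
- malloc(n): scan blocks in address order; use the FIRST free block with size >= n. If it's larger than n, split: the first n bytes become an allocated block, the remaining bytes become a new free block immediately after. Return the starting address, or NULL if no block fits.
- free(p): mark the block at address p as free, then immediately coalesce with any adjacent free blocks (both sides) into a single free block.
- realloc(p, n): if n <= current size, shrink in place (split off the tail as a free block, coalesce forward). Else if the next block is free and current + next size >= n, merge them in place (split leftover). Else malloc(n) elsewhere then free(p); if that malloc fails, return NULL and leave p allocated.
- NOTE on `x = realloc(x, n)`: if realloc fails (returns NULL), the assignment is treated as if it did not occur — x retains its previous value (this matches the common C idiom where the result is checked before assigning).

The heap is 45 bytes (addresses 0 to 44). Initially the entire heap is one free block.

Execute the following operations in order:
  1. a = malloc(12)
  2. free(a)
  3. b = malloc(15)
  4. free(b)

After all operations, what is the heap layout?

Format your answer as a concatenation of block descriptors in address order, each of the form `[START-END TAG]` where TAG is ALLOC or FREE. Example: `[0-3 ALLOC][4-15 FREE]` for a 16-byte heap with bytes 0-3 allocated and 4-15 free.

Answer: [0-44 FREE]

Derivation:
Op 1: a = malloc(12) -> a = 0; heap: [0-11 ALLOC][12-44 FREE]
Op 2: free(a) -> (freed a); heap: [0-44 FREE]
Op 3: b = malloc(15) -> b = 0; heap: [0-14 ALLOC][15-44 FREE]
Op 4: free(b) -> (freed b); heap: [0-44 FREE]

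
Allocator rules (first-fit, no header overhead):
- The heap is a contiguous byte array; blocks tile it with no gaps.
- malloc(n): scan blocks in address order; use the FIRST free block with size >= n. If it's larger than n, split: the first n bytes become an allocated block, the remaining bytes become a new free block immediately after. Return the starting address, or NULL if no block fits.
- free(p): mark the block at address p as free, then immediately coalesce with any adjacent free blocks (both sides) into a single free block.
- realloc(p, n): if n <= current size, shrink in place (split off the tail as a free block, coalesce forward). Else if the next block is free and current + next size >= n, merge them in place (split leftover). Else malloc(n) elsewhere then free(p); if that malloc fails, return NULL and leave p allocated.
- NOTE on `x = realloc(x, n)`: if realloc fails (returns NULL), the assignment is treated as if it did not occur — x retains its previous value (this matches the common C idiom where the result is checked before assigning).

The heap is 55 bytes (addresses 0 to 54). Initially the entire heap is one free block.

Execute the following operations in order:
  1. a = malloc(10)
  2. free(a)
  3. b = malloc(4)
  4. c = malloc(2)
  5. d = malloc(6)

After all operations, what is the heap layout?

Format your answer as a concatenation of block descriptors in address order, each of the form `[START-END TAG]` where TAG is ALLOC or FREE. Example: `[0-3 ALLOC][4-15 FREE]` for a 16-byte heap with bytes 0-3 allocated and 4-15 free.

Answer: [0-3 ALLOC][4-5 ALLOC][6-11 ALLOC][12-54 FREE]

Derivation:
Op 1: a = malloc(10) -> a = 0; heap: [0-9 ALLOC][10-54 FREE]
Op 2: free(a) -> (freed a); heap: [0-54 FREE]
Op 3: b = malloc(4) -> b = 0; heap: [0-3 ALLOC][4-54 FREE]
Op 4: c = malloc(2) -> c = 4; heap: [0-3 ALLOC][4-5 ALLOC][6-54 FREE]
Op 5: d = malloc(6) -> d = 6; heap: [0-3 ALLOC][4-5 ALLOC][6-11 ALLOC][12-54 FREE]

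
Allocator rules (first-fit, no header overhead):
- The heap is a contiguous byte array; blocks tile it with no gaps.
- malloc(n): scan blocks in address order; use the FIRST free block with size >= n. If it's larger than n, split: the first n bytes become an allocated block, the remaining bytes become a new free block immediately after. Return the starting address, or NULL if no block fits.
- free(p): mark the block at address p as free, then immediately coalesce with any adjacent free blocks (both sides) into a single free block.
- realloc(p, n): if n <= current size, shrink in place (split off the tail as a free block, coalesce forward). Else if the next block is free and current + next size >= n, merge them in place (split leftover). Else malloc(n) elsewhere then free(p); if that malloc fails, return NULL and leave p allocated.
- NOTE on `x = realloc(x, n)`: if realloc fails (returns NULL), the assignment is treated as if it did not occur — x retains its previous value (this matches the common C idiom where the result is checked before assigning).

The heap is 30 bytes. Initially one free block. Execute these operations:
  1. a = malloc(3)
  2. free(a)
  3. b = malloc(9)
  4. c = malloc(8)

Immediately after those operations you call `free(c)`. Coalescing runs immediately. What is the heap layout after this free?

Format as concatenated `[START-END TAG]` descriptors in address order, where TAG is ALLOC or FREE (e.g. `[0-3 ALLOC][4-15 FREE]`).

Op 1: a = malloc(3) -> a = 0; heap: [0-2 ALLOC][3-29 FREE]
Op 2: free(a) -> (freed a); heap: [0-29 FREE]
Op 3: b = malloc(9) -> b = 0; heap: [0-8 ALLOC][9-29 FREE]
Op 4: c = malloc(8) -> c = 9; heap: [0-8 ALLOC][9-16 ALLOC][17-29 FREE]
free(c): c = 9 -> block [9-16 ALLOC]; mark free, coalesce with adjacent free neighbors -> [0-8 ALLOC][9-29 FREE]

Answer: [0-8 ALLOC][9-29 FREE]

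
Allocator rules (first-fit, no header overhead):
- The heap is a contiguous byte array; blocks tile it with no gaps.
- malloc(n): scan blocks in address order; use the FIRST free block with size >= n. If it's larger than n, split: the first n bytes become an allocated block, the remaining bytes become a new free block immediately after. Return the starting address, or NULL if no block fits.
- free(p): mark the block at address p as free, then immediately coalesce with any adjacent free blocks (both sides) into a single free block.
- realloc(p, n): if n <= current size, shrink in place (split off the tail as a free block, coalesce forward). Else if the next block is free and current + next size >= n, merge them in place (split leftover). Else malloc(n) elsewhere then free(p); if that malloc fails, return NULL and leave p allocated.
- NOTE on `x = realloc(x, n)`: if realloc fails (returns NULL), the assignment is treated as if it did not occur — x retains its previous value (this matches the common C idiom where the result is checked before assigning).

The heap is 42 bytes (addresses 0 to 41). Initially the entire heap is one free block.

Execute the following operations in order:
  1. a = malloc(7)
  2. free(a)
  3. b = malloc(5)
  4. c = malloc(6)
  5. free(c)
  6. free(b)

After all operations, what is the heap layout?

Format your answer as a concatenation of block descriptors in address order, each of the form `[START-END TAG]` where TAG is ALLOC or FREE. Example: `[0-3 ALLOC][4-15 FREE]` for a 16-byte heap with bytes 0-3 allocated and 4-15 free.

Op 1: a = malloc(7) -> a = 0; heap: [0-6 ALLOC][7-41 FREE]
Op 2: free(a) -> (freed a); heap: [0-41 FREE]
Op 3: b = malloc(5) -> b = 0; heap: [0-4 ALLOC][5-41 FREE]
Op 4: c = malloc(6) -> c = 5; heap: [0-4 ALLOC][5-10 ALLOC][11-41 FREE]
Op 5: free(c) -> (freed c); heap: [0-4 ALLOC][5-41 FREE]
Op 6: free(b) -> (freed b); heap: [0-41 FREE]

Answer: [0-41 FREE]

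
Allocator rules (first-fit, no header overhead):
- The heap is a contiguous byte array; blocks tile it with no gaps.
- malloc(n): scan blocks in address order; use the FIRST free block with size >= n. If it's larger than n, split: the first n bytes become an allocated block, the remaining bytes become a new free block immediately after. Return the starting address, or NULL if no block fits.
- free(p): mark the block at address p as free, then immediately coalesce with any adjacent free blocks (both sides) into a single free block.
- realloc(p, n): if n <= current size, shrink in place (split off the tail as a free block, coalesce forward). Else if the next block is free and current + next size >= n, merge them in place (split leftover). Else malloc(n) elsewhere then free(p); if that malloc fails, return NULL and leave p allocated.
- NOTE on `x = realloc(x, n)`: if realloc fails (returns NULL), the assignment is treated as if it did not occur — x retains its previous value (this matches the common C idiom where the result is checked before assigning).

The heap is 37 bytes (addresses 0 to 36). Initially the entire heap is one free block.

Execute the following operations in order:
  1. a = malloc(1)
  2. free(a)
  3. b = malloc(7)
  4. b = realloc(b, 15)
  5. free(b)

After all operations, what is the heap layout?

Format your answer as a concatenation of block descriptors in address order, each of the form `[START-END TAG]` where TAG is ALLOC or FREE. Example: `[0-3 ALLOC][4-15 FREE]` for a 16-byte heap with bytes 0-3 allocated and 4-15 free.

Op 1: a = malloc(1) -> a = 0; heap: [0-0 ALLOC][1-36 FREE]
Op 2: free(a) -> (freed a); heap: [0-36 FREE]
Op 3: b = malloc(7) -> b = 0; heap: [0-6 ALLOC][7-36 FREE]
Op 4: b = realloc(b, 15) -> b = 0; heap: [0-14 ALLOC][15-36 FREE]
Op 5: free(b) -> (freed b); heap: [0-36 FREE]

Answer: [0-36 FREE]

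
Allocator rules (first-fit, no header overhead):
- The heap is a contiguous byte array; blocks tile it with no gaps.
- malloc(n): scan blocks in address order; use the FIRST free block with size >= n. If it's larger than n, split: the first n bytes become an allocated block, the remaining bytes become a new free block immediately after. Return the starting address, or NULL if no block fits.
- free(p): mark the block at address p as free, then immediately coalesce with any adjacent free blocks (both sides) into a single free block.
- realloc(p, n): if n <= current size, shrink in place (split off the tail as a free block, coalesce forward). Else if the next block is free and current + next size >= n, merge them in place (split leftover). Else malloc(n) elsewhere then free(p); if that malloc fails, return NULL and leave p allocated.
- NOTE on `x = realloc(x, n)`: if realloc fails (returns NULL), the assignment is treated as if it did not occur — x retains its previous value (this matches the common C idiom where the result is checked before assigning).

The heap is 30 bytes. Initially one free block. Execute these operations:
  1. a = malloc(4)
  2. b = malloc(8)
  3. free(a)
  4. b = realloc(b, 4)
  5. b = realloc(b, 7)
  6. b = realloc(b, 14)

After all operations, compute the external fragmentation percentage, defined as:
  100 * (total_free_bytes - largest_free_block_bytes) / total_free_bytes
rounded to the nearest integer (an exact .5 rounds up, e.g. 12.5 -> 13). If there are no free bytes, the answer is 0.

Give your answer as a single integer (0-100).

Answer: 25

Derivation:
Op 1: a = malloc(4) -> a = 0; heap: [0-3 ALLOC][4-29 FREE]
Op 2: b = malloc(8) -> b = 4; heap: [0-3 ALLOC][4-11 ALLOC][12-29 FREE]
Op 3: free(a) -> (freed a); heap: [0-3 FREE][4-11 ALLOC][12-29 FREE]
Op 4: b = realloc(b, 4) -> b = 4; heap: [0-3 FREE][4-7 ALLOC][8-29 FREE]
Op 5: b = realloc(b, 7) -> b = 4; heap: [0-3 FREE][4-10 ALLOC][11-29 FREE]
Op 6: b = realloc(b, 14) -> b = 4; heap: [0-3 FREE][4-17 ALLOC][18-29 FREE]
Free blocks: [4 12] total_free=16 largest=12 -> 100*(16-12)/16 = 400/16 = 25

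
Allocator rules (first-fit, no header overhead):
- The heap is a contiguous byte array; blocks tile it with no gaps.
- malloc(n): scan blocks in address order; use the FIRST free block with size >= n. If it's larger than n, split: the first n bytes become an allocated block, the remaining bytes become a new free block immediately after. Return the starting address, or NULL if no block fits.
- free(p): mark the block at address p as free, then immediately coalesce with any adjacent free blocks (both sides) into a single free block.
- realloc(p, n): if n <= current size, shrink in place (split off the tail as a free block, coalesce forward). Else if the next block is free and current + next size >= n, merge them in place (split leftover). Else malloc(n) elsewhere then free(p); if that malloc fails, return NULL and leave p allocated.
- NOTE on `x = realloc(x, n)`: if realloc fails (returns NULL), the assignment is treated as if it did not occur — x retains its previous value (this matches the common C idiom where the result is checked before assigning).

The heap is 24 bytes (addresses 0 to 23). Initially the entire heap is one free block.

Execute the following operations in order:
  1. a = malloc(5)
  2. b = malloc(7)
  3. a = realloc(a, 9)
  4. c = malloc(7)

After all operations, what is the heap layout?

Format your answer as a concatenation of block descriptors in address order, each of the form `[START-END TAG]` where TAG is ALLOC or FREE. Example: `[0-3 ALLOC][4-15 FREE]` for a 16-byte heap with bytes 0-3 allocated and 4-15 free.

Op 1: a = malloc(5) -> a = 0; heap: [0-4 ALLOC][5-23 FREE]
Op 2: b = malloc(7) -> b = 5; heap: [0-4 ALLOC][5-11 ALLOC][12-23 FREE]
Op 3: a = realloc(a, 9) -> a = 12; heap: [0-4 FREE][5-11 ALLOC][12-20 ALLOC][21-23 FREE]
Op 4: c = malloc(7) -> c = NULL; heap: [0-4 FREE][5-11 ALLOC][12-20 ALLOC][21-23 FREE]

Answer: [0-4 FREE][5-11 ALLOC][12-20 ALLOC][21-23 FREE]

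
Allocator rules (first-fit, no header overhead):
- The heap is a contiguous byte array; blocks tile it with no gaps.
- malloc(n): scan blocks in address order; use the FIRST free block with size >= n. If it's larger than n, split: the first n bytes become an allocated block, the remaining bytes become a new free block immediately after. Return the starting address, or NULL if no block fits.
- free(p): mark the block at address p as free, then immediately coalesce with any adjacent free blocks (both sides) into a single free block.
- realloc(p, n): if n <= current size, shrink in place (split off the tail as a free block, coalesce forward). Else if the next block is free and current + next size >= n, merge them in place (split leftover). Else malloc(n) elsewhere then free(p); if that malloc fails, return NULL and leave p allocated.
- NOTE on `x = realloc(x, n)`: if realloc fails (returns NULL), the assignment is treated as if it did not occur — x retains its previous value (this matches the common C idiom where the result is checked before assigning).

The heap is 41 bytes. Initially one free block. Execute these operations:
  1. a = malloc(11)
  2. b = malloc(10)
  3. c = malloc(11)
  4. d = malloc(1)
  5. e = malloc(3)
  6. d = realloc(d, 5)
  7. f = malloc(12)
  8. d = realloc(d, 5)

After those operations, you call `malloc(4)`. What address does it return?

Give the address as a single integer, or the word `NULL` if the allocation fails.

Op 1: a = malloc(11) -> a = 0; heap: [0-10 ALLOC][11-40 FREE]
Op 2: b = malloc(10) -> b = 11; heap: [0-10 ALLOC][11-20 ALLOC][21-40 FREE]
Op 3: c = malloc(11) -> c = 21; heap: [0-10 ALLOC][11-20 ALLOC][21-31 ALLOC][32-40 FREE]
Op 4: d = malloc(1) -> d = 32; heap: [0-10 ALLOC][11-20 ALLOC][21-31 ALLOC][32-32 ALLOC][33-40 FREE]
Op 5: e = malloc(3) -> e = 33; heap: [0-10 ALLOC][11-20 ALLOC][21-31 ALLOC][32-32 ALLOC][33-35 ALLOC][36-40 FREE]
Op 6: d = realloc(d, 5) -> d = 36; heap: [0-10 ALLOC][11-20 ALLOC][21-31 ALLOC][32-32 FREE][33-35 ALLOC][36-40 ALLOC]
Op 7: f = malloc(12) -> f = NULL; heap: [0-10 ALLOC][11-20 ALLOC][21-31 ALLOC][32-32 FREE][33-35 ALLOC][36-40 ALLOC]
Op 8: d = realloc(d, 5) -> d = 36; heap: [0-10 ALLOC][11-20 ALLOC][21-31 ALLOC][32-32 FREE][33-35 ALLOC][36-40 ALLOC]
malloc(4): first-fit scan over [0-10 ALLOC][11-20 ALLOC][21-31 ALLOC][32-32 FREE][33-35 ALLOC][36-40 ALLOC] -> NULL

Answer: NULL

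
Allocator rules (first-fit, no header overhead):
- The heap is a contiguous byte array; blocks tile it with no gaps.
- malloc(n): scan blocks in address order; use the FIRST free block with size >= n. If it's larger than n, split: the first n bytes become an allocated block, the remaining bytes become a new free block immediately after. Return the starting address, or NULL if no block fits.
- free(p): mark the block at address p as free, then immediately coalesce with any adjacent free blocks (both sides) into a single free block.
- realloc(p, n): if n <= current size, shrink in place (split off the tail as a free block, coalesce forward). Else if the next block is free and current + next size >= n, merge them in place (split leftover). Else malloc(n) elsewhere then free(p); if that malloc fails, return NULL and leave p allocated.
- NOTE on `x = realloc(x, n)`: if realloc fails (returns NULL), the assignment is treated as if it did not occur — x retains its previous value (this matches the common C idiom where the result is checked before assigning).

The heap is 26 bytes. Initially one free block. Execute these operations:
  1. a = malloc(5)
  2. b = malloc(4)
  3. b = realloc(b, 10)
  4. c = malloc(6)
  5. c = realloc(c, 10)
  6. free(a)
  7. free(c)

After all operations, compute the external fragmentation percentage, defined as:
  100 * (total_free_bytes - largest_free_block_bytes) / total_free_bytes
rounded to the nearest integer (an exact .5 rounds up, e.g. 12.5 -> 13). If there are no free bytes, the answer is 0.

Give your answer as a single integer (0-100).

Op 1: a = malloc(5) -> a = 0; heap: [0-4 ALLOC][5-25 FREE]
Op 2: b = malloc(4) -> b = 5; heap: [0-4 ALLOC][5-8 ALLOC][9-25 FREE]
Op 3: b = realloc(b, 10) -> b = 5; heap: [0-4 ALLOC][5-14 ALLOC][15-25 FREE]
Op 4: c = malloc(6) -> c = 15; heap: [0-4 ALLOC][5-14 ALLOC][15-20 ALLOC][21-25 FREE]
Op 5: c = realloc(c, 10) -> c = 15; heap: [0-4 ALLOC][5-14 ALLOC][15-24 ALLOC][25-25 FREE]
Op 6: free(a) -> (freed a); heap: [0-4 FREE][5-14 ALLOC][15-24 ALLOC][25-25 FREE]
Op 7: free(c) -> (freed c); heap: [0-4 FREE][5-14 ALLOC][15-25 FREE]
Free blocks: [5 11] total_free=16 largest=11 -> 100*(16-11)/16 = 500/16 = 31.25 -> rounds to 31

Answer: 31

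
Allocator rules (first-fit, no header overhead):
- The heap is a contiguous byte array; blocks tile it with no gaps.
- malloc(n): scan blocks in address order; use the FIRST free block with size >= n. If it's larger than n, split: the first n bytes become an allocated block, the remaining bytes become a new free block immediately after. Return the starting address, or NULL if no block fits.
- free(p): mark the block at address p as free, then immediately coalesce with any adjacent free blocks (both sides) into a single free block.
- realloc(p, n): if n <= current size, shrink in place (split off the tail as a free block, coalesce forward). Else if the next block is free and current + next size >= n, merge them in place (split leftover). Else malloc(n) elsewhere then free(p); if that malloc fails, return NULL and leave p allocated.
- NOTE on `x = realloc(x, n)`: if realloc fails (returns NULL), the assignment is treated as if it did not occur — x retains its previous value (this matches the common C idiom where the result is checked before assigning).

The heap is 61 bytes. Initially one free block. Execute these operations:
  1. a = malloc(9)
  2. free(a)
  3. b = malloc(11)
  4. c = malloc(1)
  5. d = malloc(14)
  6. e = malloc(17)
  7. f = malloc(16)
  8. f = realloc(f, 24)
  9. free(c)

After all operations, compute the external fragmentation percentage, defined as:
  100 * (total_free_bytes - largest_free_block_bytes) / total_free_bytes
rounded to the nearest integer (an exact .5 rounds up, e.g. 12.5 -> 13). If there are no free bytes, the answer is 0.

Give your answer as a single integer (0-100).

Op 1: a = malloc(9) -> a = 0; heap: [0-8 ALLOC][9-60 FREE]
Op 2: free(a) -> (freed a); heap: [0-60 FREE]
Op 3: b = malloc(11) -> b = 0; heap: [0-10 ALLOC][11-60 FREE]
Op 4: c = malloc(1) -> c = 11; heap: [0-10 ALLOC][11-11 ALLOC][12-60 FREE]
Op 5: d = malloc(14) -> d = 12; heap: [0-10 ALLOC][11-11 ALLOC][12-25 ALLOC][26-60 FREE]
Op 6: e = malloc(17) -> e = 26; heap: [0-10 ALLOC][11-11 ALLOC][12-25 ALLOC][26-42 ALLOC][43-60 FREE]
Op 7: f = malloc(16) -> f = 43; heap: [0-10 ALLOC][11-11 ALLOC][12-25 ALLOC][26-42 ALLOC][43-58 ALLOC][59-60 FREE]
Op 8: f = realloc(f, 24) -> NULL (f unchanged); heap: [0-10 ALLOC][11-11 ALLOC][12-25 ALLOC][26-42 ALLOC][43-58 ALLOC][59-60 FREE]
Op 9: free(c) -> (freed c); heap: [0-10 ALLOC][11-11 FREE][12-25 ALLOC][26-42 ALLOC][43-58 ALLOC][59-60 FREE]
Free blocks: [1 2] total_free=3 largest=2 -> 100*(3-2)/3 = 100/3 ≈ 33.333 -> rounds to 33

Answer: 33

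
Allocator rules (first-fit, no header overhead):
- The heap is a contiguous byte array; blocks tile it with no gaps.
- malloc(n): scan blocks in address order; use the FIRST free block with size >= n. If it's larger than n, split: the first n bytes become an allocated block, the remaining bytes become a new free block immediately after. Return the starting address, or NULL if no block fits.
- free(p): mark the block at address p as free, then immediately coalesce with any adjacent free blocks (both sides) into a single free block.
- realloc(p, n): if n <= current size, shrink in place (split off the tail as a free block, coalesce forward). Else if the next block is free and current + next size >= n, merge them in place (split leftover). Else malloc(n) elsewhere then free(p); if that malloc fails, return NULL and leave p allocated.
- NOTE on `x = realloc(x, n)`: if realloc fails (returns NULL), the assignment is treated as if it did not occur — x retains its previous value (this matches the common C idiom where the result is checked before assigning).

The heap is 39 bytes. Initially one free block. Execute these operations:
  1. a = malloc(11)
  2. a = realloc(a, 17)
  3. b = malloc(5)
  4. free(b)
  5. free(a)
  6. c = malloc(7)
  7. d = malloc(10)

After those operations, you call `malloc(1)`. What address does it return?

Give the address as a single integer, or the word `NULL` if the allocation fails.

Answer: 17

Derivation:
Op 1: a = malloc(11) -> a = 0; heap: [0-10 ALLOC][11-38 FREE]
Op 2: a = realloc(a, 17) -> a = 0; heap: [0-16 ALLOC][17-38 FREE]
Op 3: b = malloc(5) -> b = 17; heap: [0-16 ALLOC][17-21 ALLOC][22-38 FREE]
Op 4: free(b) -> (freed b); heap: [0-16 ALLOC][17-38 FREE]
Op 5: free(a) -> (freed a); heap: [0-38 FREE]
Op 6: c = malloc(7) -> c = 0; heap: [0-6 ALLOC][7-38 FREE]
Op 7: d = malloc(10) -> d = 7; heap: [0-6 ALLOC][7-16 ALLOC][17-38 FREE]
malloc(1): first-fit scan over [0-6 ALLOC][7-16 ALLOC][17-38 FREE] -> 17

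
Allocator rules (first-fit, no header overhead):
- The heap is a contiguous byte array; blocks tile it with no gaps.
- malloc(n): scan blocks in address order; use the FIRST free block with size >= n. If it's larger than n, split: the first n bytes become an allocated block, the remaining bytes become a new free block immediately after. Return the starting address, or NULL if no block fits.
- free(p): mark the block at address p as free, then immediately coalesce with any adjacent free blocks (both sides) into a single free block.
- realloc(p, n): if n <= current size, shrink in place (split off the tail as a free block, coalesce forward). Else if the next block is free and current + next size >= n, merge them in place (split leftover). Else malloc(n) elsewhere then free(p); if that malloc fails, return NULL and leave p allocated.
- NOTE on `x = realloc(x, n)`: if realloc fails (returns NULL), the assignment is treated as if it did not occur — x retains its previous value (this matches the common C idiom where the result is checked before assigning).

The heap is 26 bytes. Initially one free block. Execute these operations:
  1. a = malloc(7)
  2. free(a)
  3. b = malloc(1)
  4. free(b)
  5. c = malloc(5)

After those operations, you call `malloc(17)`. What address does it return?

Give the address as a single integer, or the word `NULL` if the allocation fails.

Answer: 5

Derivation:
Op 1: a = malloc(7) -> a = 0; heap: [0-6 ALLOC][7-25 FREE]
Op 2: free(a) -> (freed a); heap: [0-25 FREE]
Op 3: b = malloc(1) -> b = 0; heap: [0-0 ALLOC][1-25 FREE]
Op 4: free(b) -> (freed b); heap: [0-25 FREE]
Op 5: c = malloc(5) -> c = 0; heap: [0-4 ALLOC][5-25 FREE]
malloc(17): first-fit scan over [0-4 ALLOC][5-25 FREE] -> 5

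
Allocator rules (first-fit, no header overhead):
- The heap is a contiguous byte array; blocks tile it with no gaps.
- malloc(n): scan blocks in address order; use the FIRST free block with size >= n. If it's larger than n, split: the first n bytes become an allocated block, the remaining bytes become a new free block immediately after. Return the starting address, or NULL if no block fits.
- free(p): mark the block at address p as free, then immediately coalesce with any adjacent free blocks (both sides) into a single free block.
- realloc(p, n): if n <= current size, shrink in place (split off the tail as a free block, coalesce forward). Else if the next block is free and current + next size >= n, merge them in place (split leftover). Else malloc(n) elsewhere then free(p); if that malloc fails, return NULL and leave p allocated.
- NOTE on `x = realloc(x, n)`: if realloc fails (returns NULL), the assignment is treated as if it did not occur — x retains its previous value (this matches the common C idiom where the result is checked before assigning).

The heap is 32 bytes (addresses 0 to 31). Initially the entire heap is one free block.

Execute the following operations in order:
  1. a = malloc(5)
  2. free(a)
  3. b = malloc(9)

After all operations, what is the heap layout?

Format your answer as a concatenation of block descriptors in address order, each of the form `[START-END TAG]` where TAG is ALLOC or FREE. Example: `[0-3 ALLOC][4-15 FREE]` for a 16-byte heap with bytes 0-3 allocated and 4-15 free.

Op 1: a = malloc(5) -> a = 0; heap: [0-4 ALLOC][5-31 FREE]
Op 2: free(a) -> (freed a); heap: [0-31 FREE]
Op 3: b = malloc(9) -> b = 0; heap: [0-8 ALLOC][9-31 FREE]

Answer: [0-8 ALLOC][9-31 FREE]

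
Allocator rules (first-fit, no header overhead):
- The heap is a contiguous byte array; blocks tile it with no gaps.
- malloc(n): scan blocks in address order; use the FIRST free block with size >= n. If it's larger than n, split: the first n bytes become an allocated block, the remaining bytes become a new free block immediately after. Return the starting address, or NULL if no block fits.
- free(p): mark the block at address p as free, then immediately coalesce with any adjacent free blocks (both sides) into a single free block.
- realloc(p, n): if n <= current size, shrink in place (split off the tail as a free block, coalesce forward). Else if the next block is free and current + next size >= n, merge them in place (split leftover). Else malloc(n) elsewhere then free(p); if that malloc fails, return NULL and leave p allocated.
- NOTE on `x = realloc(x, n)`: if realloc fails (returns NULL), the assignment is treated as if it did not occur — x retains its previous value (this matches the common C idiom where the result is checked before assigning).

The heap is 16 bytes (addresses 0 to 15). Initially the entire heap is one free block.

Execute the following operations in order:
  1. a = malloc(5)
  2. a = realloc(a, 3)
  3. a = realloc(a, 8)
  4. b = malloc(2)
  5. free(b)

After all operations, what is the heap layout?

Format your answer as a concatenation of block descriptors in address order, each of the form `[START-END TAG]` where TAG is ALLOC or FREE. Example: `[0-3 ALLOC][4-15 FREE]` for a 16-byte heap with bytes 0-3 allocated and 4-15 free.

Op 1: a = malloc(5) -> a = 0; heap: [0-4 ALLOC][5-15 FREE]
Op 2: a = realloc(a, 3) -> a = 0; heap: [0-2 ALLOC][3-15 FREE]
Op 3: a = realloc(a, 8) -> a = 0; heap: [0-7 ALLOC][8-15 FREE]
Op 4: b = malloc(2) -> b = 8; heap: [0-7 ALLOC][8-9 ALLOC][10-15 FREE]
Op 5: free(b) -> (freed b); heap: [0-7 ALLOC][8-15 FREE]

Answer: [0-7 ALLOC][8-15 FREE]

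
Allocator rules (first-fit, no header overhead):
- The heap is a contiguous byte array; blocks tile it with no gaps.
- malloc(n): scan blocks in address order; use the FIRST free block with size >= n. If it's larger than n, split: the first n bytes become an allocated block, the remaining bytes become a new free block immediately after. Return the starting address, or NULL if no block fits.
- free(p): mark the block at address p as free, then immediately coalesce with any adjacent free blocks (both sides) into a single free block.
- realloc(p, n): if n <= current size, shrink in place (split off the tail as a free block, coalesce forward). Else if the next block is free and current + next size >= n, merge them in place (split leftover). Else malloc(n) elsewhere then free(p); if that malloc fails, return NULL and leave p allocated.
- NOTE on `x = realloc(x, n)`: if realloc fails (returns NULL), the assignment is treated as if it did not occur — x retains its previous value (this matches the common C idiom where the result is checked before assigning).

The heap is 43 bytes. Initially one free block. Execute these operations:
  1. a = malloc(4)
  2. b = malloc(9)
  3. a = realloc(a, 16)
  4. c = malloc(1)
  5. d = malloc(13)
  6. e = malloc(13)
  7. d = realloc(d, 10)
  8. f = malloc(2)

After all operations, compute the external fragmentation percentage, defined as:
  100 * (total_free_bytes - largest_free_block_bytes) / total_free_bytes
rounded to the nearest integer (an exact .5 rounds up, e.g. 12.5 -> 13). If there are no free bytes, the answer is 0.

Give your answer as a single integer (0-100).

Op 1: a = malloc(4) -> a = 0; heap: [0-3 ALLOC][4-42 FREE]
Op 2: b = malloc(9) -> b = 4; heap: [0-3 ALLOC][4-12 ALLOC][13-42 FREE]
Op 3: a = realloc(a, 16) -> a = 13; heap: [0-3 FREE][4-12 ALLOC][13-28 ALLOC][29-42 FREE]
Op 4: c = malloc(1) -> c = 0; heap: [0-0 ALLOC][1-3 FREE][4-12 ALLOC][13-28 ALLOC][29-42 FREE]
Op 5: d = malloc(13) -> d = 29; heap: [0-0 ALLOC][1-3 FREE][4-12 ALLOC][13-28 ALLOC][29-41 ALLOC][42-42 FREE]
Op 6: e = malloc(13) -> e = NULL; heap: [0-0 ALLOC][1-3 FREE][4-12 ALLOC][13-28 ALLOC][29-41 ALLOC][42-42 FREE]
Op 7: d = realloc(d, 10) -> d = 29; heap: [0-0 ALLOC][1-3 FREE][4-12 ALLOC][13-28 ALLOC][29-38 ALLOC][39-42 FREE]
Op 8: f = malloc(2) -> f = 1; heap: [0-0 ALLOC][1-2 ALLOC][3-3 FREE][4-12 ALLOC][13-28 ALLOC][29-38 ALLOC][39-42 FREE]
Free blocks: [1 4] total_free=5 largest=4 -> 100*(5-4)/5 = 100/5 = 20

Answer: 20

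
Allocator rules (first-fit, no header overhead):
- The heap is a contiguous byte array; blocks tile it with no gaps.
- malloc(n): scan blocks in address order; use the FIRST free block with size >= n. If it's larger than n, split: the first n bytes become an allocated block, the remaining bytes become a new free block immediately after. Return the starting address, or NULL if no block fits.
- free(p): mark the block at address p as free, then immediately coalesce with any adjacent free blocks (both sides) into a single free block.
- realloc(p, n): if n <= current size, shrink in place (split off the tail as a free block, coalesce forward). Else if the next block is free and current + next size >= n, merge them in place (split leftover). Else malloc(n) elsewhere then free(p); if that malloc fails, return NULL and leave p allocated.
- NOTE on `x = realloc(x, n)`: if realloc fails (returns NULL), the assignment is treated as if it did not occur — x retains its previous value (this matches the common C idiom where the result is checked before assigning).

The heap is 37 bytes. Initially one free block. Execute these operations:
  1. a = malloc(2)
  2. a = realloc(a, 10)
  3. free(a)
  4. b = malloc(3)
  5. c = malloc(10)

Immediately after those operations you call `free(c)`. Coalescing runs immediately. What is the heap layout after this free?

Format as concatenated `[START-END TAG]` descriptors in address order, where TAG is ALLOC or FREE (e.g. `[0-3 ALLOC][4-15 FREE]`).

Op 1: a = malloc(2) -> a = 0; heap: [0-1 ALLOC][2-36 FREE]
Op 2: a = realloc(a, 10) -> a = 0; heap: [0-9 ALLOC][10-36 FREE]
Op 3: free(a) -> (freed a); heap: [0-36 FREE]
Op 4: b = malloc(3) -> b = 0; heap: [0-2 ALLOC][3-36 FREE]
Op 5: c = malloc(10) -> c = 3; heap: [0-2 ALLOC][3-12 ALLOC][13-36 FREE]
free(c): c = 3 -> block [3-12 ALLOC]; mark free, coalesce with adjacent free neighbors -> [0-2 ALLOC][3-36 FREE]

Answer: [0-2 ALLOC][3-36 FREE]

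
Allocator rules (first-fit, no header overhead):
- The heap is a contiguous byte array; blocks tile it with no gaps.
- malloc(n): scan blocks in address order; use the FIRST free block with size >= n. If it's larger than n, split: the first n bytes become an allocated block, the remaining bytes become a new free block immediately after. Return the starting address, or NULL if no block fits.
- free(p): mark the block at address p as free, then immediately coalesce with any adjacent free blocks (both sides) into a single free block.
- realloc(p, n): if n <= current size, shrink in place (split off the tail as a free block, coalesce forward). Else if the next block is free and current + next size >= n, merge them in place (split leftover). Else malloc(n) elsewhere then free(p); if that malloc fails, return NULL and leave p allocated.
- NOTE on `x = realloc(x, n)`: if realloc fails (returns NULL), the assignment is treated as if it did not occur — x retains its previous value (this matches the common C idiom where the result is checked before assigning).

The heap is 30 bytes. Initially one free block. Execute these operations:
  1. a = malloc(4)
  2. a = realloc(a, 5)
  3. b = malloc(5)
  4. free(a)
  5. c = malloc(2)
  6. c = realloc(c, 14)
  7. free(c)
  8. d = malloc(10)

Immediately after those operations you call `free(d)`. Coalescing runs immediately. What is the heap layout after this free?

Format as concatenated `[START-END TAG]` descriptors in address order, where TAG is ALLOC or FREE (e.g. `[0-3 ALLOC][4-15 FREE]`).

Op 1: a = malloc(4) -> a = 0; heap: [0-3 ALLOC][4-29 FREE]
Op 2: a = realloc(a, 5) -> a = 0; heap: [0-4 ALLOC][5-29 FREE]
Op 3: b = malloc(5) -> b = 5; heap: [0-4 ALLOC][5-9 ALLOC][10-29 FREE]
Op 4: free(a) -> (freed a); heap: [0-4 FREE][5-9 ALLOC][10-29 FREE]
Op 5: c = malloc(2) -> c = 0; heap: [0-1 ALLOC][2-4 FREE][5-9 ALLOC][10-29 FREE]
Op 6: c = realloc(c, 14) -> c = 10; heap: [0-4 FREE][5-9 ALLOC][10-23 ALLOC][24-29 FREE]
Op 7: free(c) -> (freed c); heap: [0-4 FREE][5-9 ALLOC][10-29 FREE]
Op 8: d = malloc(10) -> d = 10; heap: [0-4 FREE][5-9 ALLOC][10-19 ALLOC][20-29 FREE]
free(d): d = 10 -> block [10-19 ALLOC]; mark free, coalesce with adjacent free neighbors -> [0-4 FREE][5-9 ALLOC][10-29 FREE]

Answer: [0-4 FREE][5-9 ALLOC][10-29 FREE]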